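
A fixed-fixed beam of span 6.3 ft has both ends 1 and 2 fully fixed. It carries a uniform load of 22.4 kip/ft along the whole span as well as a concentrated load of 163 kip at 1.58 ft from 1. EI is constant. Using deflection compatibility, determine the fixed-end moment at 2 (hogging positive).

Take the two fixed-end moments M_1, M_2 as redundants; the released structure is the simple span 12.
Simple-span end rotations at 1 and 2 under the given loads:
  at 1: UDL 22.4: wL³/(24EI) = 233.4/EI
  at 2: UDL 22.4: wL³/(24EI) = 233.4/EI
  at 1: point load 163 at a = 1.58: Pab(L + b)/(6LEI) = 354.4/EI
  at 2: point load 163 at a = 1.58: Pab(L + a)/(6LEI) = 253.4/EI
  θ_10 = 587.8/EI,  θ_20 = 486.8/EI
Flexibility coefficients: a unit moment at one end gives L/(3EI) there and L/(6EI) at the far end, so f₁₁ = f₂₂ = 2.1/EI and f₁₂ = f₂₁ = 1.05/EI.
Compatibility — zero rotation at each built-in end:
  2.1 M_1 + 1.05 M_2 = 587.8
  1.05 M_1 + 2.1 M_2 = 486.8
Solving the pair gives M_1 = 218.6 kip·ft and M_2 = 122.5 kip·ft (hogging).

M_2 = 122.5 kip·ft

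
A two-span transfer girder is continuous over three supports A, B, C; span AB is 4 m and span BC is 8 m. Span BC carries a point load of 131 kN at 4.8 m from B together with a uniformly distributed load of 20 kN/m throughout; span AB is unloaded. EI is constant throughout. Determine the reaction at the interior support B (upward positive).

Insert a hinge at B; M_B is the redundant, and each span becomes simply supported.
Discontinuity in slope at B on the released structure — sum the simple-span end rotations:
  span BC: point load 131 at a = 4.8: Pab(L + b)/(6LEI) = 469.5/EI
  span BC: UDL 20: wL³/(24EI) = 426.7/EI
  relative rotation θ_0 = (0 + 896.2)/EI = 896.2/EI
A unit hogging moment at B produces rotation L₁/(3EI) + L₂/(3EI) = 4/EI.
Slope continuity at B: θ_0 = M_B·4/EI, so M_B = 896.2/4 = 224 kN·m (hogging).
Span AB, ΣM about A with M_B applied at B: R_B^{AB}·4 = 0 + 224, so R_B^{AB} = 56.01 kN and R_A = 0 − 56.01 = -56.01 kN.
Span BC, ΣM about C: R_B^{BC}·8 = 1059 + 224, so R_B^{BC} = 160.4 kN and R_C = 291 − 160.4 = 130.6 kN.
R_B = 56.01 + 160.4 = 216.4 kN.

R_B = 216.4 kN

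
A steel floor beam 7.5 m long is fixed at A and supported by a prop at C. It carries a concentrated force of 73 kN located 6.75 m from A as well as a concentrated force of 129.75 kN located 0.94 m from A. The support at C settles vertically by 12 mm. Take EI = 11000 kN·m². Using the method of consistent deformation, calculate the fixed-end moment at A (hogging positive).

Release the roller at C. Primary structure: cantilever fixed at A.
Free-end deflection of the primary structure under the applied loading (downward +):
  point load 73 at a = 6.75: Pa²(3L − a)/(6EI) = 8731/EI
  point load 129.75 at a = 0.94: Pa²(3L − a)/(6EI) = 412/EI
  δ_0 = 9143/EI
Tip deflection under a unit load at C: L³/(3EI) = 140.6/EI.
With EI = 11000 kN·m²: δ_0 = 0.83117 m and δ_{CC} = 0.012784 m/kN.
Compatibility — the beam at C must follow the support down by 0.012 m: δ_0 − R_C·δ_{CC} = 0.012, so R_C = (0.83117 − 0.012)/0.012784 = 64.08 kN.
Moment equilibrium about A: M_A = Σ(load moments about A) − R_C·L = 614.7 − 64.08×7.5 = 134.1 kN·m.

M_A = 134.1 kN·m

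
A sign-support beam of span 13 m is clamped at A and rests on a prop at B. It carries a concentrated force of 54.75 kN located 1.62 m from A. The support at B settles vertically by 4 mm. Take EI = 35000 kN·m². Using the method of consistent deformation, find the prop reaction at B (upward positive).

R_B = 1.031 kN

Remove the prop at B; the released (primary) structure is a cantilever built in at A.
Free-end deflection of the primary structure under the applied loading (downward +):
  point load 54.75 at a = 1.62: Pa²(3L − a)/(6EI) = 895.2/EI
Tip deflection under a unit load at B: L³/(3EI) = 732.3/EI.
With EI = 35000 kN·m²: δ_0 = 0.025576 m and δ_{BB} = 0.020924 m/kN.
Compatibility — the beam at B must follow the support down by 0.004 m: δ_0 − R_B·δ_{BB} = 0.004, so R_B = (0.025576 − 0.004)/0.020924 = 1.031 kN.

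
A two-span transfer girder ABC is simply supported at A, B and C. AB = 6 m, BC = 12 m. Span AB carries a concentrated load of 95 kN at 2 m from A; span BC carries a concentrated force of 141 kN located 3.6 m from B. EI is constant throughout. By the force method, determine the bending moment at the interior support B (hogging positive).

M_B = 229.5 kN·m

Insert a hinge at B; M_B is the redundant, and each span becomes simply supported.
End slopes at the hinge B, treating each span as simply supported:
  span AB: point load 95 at a = 2: Pab(L + a)/(6LEI) = 168.9/EI
  span BC: point load 141 at a = 3.6: Pab(L + b)/(6LEI) = 1208/EI
  relative rotation θ_0 = (168.9 + 1208)/EI = 1377/EI
A unit hogging moment at B produces rotation L₁/(3EI) + L₂/(3EI) = 6/EI.
Slope continuity at B: θ_0 = M_B·6/EI, so M_B = 1377/6 = 229.5 kN·m (hogging).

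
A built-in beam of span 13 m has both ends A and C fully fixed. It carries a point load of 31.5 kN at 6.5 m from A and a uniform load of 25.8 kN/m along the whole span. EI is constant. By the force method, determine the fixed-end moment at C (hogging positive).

Take the two fixed-end moments M_A, M_C as redundants; the released structure is the simple span AC.
Simple-span end rotations at A and C under the given loads:
  at A: point load 31.5 at a = 6.5: Pab(L + b)/(6LEI) = 332.7/EI
  at C: point load 31.5 at a = 6.5: Pab(L + a)/(6LEI) = 332.7/EI
  at A: UDL 25.8: wL³/(24EI) = 2362/EI
  at C: UDL 25.8: wL³/(24EI) = 2362/EI
  θ_A0 = 2694/EI,  θ_C0 = 2694/EI
Flexibility coefficients: a unit moment at one end gives L/(3EI) there and L/(6EI) at the far end, so f₁₁ = f₂₂ = 4.333/EI and f₁₂ = f₂₁ = 2.167/EI.
Compatibility — zero rotation at each built-in end:
  4.333 M_A + 2.167 M_C = 2694
  2.167 M_A + 4.333 M_C = 2694
Solving the pair gives M_A = 414.5 kN·m and M_C = 414.5 kN·m (hogging).

M_C = 414.5 kN·m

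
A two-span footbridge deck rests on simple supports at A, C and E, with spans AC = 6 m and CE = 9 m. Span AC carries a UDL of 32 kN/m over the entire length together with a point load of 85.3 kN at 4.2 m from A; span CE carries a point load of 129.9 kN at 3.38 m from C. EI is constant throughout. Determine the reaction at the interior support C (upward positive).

Insert a hinge at C; M_C is the redundant, and each span becomes simply supported.
Rotations at C on the released spans (each span's end-slope, ×1/EI):
  span AC: UDL 32: wL³/(24EI) = 288/EI
  span AC: point load 85.3 at a = 4.2: Pab(L + a)/(6LEI) = 182.7/EI
  span CE: point load 129.9 at a = 3.38: Pab(L + b)/(6LEI) = 668.1/EI
  relative rotation θ_0 = (470.7 + 668.1)/EI = 1139/EI
A unit hogging moment at C produces rotation L₁/(3EI) + L₂/(3EI) = 5/EI.
Compatibility: M_C·(L₁+L₂)/(3EI) = θ_0, giving M_C = 227.8 kN·m (hogging).
Span AC, ΣM about A with M_C applied at C: R_C^{AC}·6 = 934.3 + 227.8, so R_C^{AC} = 193.7 kN and R_A = 277.3 − 193.7 = 83.63 kN.
Span CE, ΣM about E: R_C^{CE}·9 = 730 + 227.8, so R_C^{CE} = 106.4 kN and R_E = 129.9 − 106.4 = 23.48 kN.
R_C = 193.7 + 106.4 = 300.1 kN.

R_C = 300.1 kN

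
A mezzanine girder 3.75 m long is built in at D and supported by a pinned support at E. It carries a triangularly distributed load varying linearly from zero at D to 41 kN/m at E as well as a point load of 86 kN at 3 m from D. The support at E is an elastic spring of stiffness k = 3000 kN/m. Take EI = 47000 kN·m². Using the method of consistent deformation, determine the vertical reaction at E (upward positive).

R_E = 54.37 kN

Release the roller at E. Primary structure: cantilever fixed at D.
Deflection at E on the released cantilever, summing each load's contribution:
  triangular load, peak 41 at the free end: 11w₀L⁴/(120EI) = 743.2/EI
  point load 86 at a = 3: Pa²(3L − a)/(6EI) = 1064/EI
  δ_0 = 1807/EI
Flexibility coefficient — unit upward force at E: δ_{EE} = L³/(3EI) = 17.58/EI.
With EI = 47000 kN·m²: δ_0 = 0.038457 m and δ_{EE} = 0.000374 m/kN.
Compatibility — the spring shortens by R_E/k under the reaction it provides: δ_0 − R_E·δ_{EE} = R_E/k. With 1/k = 0.000333 m/kN, R_E = δ_0 / (δ_{EE} + 1/k) = 0.038457 / (0.000374 + 0.000333) = 54.37 kN.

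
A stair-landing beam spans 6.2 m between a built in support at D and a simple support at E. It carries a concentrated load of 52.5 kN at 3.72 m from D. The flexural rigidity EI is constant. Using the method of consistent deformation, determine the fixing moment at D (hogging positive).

M_D = 54.68 kN·m

Take the reaction at E as the redundant and release it; the primary structure is a cantilever fixed at D.
Primary-structure tip deflection at E by superposition:
  point load 52.5 at a = 3.72: Pa²(3L − a)/(6EI) = 1802/EI
Flexibility coefficient — unit upward force at E: δ_{EE} = L³/(3EI) = 79.44/EI.
Compatibility at E: δ_0 − R_E·δ_{EE} = 0, so R_E = 1802/79.44 = 22.68 kN.
Moment equilibrium about D: M_D = Σ(load moments about D) − R_E·L = 195.3 − 22.68×6.2 = 54.68 kN·m.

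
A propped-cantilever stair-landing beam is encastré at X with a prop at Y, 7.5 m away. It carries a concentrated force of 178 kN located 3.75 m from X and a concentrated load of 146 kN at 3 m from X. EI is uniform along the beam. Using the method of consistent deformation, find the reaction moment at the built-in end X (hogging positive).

Take the reaction at Y as the redundant and release it; the primary structure is a cantilever fixed at X.
Downward deflection at the released point Y due to the loads:
  point load 178 at a = 3.75: Pa²(3L − a)/(6EI) = 7822/EI
  point load 146 at a = 3: Pa²(3L − a)/(6EI) = 4270/EI
  δ_0 = 12093/EI
Tip deflection under a unit load at Y: L³/(3EI) = 140.6/EI.
The prop prevents deflection at Y: R_Y = δ_0/δ_{YY} = 12093/140.6 = 85.99 kN.
Moment equilibrium about X: M_X = Σ(load moments about X) − R_Y·L = 1106 − 85.99×7.5 = 460.6 kN·m.

M_X = 460.6 kN·m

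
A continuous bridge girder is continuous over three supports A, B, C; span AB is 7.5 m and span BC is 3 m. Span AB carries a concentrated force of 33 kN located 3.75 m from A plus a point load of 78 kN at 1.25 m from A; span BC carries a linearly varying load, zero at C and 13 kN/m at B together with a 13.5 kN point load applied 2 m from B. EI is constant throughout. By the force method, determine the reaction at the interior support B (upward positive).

R_B = 80.11 kN

Insert a hinge at B; M_B is the redundant, and each span becomes simply supported.
End slopes at the hinge B, treating each span as simply supported:
  span AB: point load 33 at a = 3.75: Pab(L + a)/(6LEI) = 116/EI
  span AB: point load 78 at a = 1.25: Pab(L + a)/(6LEI) = 118.5/EI
  span BC: triangular load, peak 13: w₀L³/(45EI) = 7.8/EI
  span BC: point load 13.5 at a = 2: Pab(L + b)/(6LEI) = 6/EI
  relative rotation θ_0 = (234.5 + 13.8)/EI = 248.3/EI
A unit hogging moment at B produces rotation L₁/(3EI) + L₂/(3EI) = 3.5/EI.
Compatibility: M_B·(L₁+L₂)/(3EI) = θ_0, giving M_B = 70.94 kN·m (hogging).
Span AB, ΣM about A with M_B applied at B: R_B^{AB}·7.5 = 221.2 + 70.94, so R_B^{AB} = 38.96 kN and R_A = 111 − 38.96 = 72.04 kN.
Span BC, ΣM about C: R_B^{BC}·3 = 52.5 + 70.94, so R_B^{BC} = 41.15 kN and R_C = 33 − 41.15 = -8.148 kN.
R_B = 38.96 + 41.15 = 80.11 kN.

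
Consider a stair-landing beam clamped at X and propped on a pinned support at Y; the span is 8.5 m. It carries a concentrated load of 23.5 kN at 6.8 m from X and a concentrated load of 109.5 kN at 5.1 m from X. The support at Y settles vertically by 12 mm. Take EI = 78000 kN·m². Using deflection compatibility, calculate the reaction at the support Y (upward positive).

R_Y = 59.28 kN

Remove the prop at Y; the released (primary) structure is a cantilever built in at X.
Free-end deflection of the primary structure under the applied loading (downward +):
  point load 23.5 at a = 6.8: Pa²(3L − a)/(6EI) = 3387/EI
  point load 109.5 at a = 5.1: Pa²(3L − a)/(6EI) = 9684/EI
  δ_0 = 13070/EI
Tip deflection under a unit load at Y: L³/(3EI) = 204.7/EI.
With EI = 78000 kN·m²: δ_0 = 0.16757 m and δ_{YY} = 0.002624 m/kN.
Compatibility — the beam at Y must follow the support down by 0.012 m: δ_0 − R_Y·δ_{YY} = 0.012, so R_Y = (0.16757 − 0.012)/0.002624 = 59.28 kN.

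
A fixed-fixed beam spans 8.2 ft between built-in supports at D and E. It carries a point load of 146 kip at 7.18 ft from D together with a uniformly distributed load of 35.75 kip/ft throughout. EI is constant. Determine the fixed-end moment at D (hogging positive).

M_D = 216.5 kip·ft

Take the two fixed-end moments M_D, M_E as redundants; the released structure is the simple span DE.
End rotations of the released simple span under the applied load (×1/EI):
  at D: point load 146 at a = 7.18: Pab(L + b)/(6LEI) = 200.4/EI
  at E: point load 146 at a = 7.18: Pab(L + a)/(6LEI) = 334.2/EI
  at D: UDL 35.75: wL³/(24EI) = 821.3/EI
  at E: UDL 35.75: wL³/(24EI) = 821.3/EI
  θ_D0 = 1022/EI,  θ_E0 = 1156/EI
Flexibility coefficients: a unit moment at one end gives L/(3EI) there and L/(6EI) at the far end, so f₁₁ = f₂₂ = 2.733/EI and f₁₂ = f₂₁ = 1.367/EI.
Compatibility — zero rotation at each built-in end:
  2.733 M_D + 1.367 M_E = 1022
  1.367 M_D + 2.733 M_E = 1156
Solving the pair gives M_D = 216.5 kip·ft and M_E = 314.5 kip·ft (hogging).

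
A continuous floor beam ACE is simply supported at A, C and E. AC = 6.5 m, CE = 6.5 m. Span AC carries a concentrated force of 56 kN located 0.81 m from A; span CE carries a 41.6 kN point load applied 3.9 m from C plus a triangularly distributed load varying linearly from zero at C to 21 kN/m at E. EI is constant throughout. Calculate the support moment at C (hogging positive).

Take M_C as the redundant. Released structure: two simple spans AC and CE with a hinge at C.
Rotations at C on the released spans (each span's end-slope, ×1/EI):
  span AC: point load 56 at a = 0.81: Pab(L + a)/(6LEI) = 48.38/EI
  span CE: point load 41.6 at a = 3.9: Pab(L + b)/(6LEI) = 98.43/EI
  span CE: triangular load, peak 21: 7w₀L³/(360EI) = 112.1/EI
  relative rotation θ_0 = (48.38 + 210.6)/EI = 258.9/EI
A unit hogging moment at C produces rotation L₁/(3EI) + L₂/(3EI) = 4.333/EI.
Slope continuity at C: θ_0 = M_C·4.333/EI, so M_C = 258.9/4.333 = 59.76 kN·m (hogging).

M_C = 59.76 kN·m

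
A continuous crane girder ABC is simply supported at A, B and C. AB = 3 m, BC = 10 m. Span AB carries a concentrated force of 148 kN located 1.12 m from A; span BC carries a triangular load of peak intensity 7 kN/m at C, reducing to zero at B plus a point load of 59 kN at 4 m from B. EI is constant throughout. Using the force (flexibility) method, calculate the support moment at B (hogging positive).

Take M_B as the redundant. Released structure: two simple spans AB and BC with a hinge at B.
Rotations at B on the released spans (each span's end-slope, ×1/EI):
  span AB: point load 148 at a = 1.12: Pab(L + a)/(6LEI) = 71.33/EI
  span BC: triangular load, peak 7: 7w₀L³/(360EI) = 136.1/EI
  span BC: point load 59 at a = 4: Pab(L + b)/(6LEI) = 377.6/EI
  relative rotation θ_0 = (71.33 + 513.7)/EI = 585/EI
A unit hogging moment at B produces rotation L₁/(3EI) + L₂/(3EI) = 4.333/EI.
Compatibility: M_B·(L₁+L₂)/(3EI) = θ_0, giving M_B = 135 kN·m (hogging).

M_B = 135 kN·m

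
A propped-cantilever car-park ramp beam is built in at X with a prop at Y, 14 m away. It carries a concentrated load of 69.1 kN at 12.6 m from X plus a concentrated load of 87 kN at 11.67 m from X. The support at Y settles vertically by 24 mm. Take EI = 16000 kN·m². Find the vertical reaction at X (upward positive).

Release the roller at Y. Primary structure: cantilever fixed at X.
Free-end deflection of the primary structure under the applied loading (downward +):
  point load 69.1 at a = 12.6: Pa²(3L − a)/(6EI) = 53755/EI
  point load 87 at a = 11.67: Pa²(3L − a)/(6EI) = 59894/EI
  δ_0 = 113648/EI
Flexibility coefficient — unit upward force at Y: δ_{YY} = L³/(3EI) = 914.7/EI.
With EI = 16000 kN·m²: δ_0 = 7.103 m and δ_{YY} = 0.057167 m/kN.
Compatibility — the beam at Y must follow the support down by 0.024 m: δ_0 − R_Y·δ_{YY} = 0.024, so R_Y = (7.103 − 0.024)/0.057167 = 123.8 kN.
Vertical equilibrium: R_X = ΣP − R_Y = 156.1 − 123.8 = 32.27 kN.

R_X = 32.27 kN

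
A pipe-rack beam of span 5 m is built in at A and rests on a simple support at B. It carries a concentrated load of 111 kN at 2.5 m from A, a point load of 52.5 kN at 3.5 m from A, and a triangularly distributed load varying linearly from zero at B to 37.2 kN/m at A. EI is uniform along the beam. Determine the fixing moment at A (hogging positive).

Remove the prop at B; the released (primary) structure is a cantilever built in at A.
Downward deflection at the released point B due to the loads:
  point load 111 at a = 2.5: Pa²(3L − a)/(6EI) = 1445/EI
  point load 52.5 at a = 3.5: Pa²(3L − a)/(6EI) = 1233/EI
  triangular load, peak 37.2 at the fixed end: w₀L⁴/(30EI) = 775/EI
  δ_0 = 3453/EI
Flexibility coefficient — unit upward force at B: δ_{BB} = L³/(3EI) = 41.67/EI.
The prop prevents deflection at B: R_B = δ_0/δ_{BB} = 3453/41.67 = 82.87 kN.
Moment equilibrium about A: M_A = Σ(load moments about A) − R_B·L = 616.2 − 82.87×5 = 201.9 kN·m.

M_A = 201.9 kN·m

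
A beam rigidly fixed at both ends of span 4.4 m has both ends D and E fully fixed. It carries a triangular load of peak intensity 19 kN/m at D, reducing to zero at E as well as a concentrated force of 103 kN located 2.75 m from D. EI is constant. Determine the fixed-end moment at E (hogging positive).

M_E = 78.65 kN·m

Take the two fixed-end moments M_D, M_E as redundants; the released structure is the simple span DE.
On the primary (simply-supported) span, the end slopes from the loading are:
  at D: triangular load, peak 19: w₀L³/(45EI) = 35.97/EI
  at E: triangular load, peak 19: 7w₀L³/(360EI) = 31.47/EI
  at D: point load 103 at a = 2.75: Pab(L + b)/(6LEI) = 107.1/EI
  at E: point load 103 at a = 2.75: Pab(L + a)/(6LEI) = 126.6/EI
  θ_D0 = 143.1/EI,  θ_E0 = 158/EI
Flexibility coefficients: a unit moment at one end gives L/(3EI) there and L/(6EI) at the far end, so f₁₁ = f₂₂ = 1.467/EI and f₁₂ = f₂₁ = 0.7333/EI.
Compatibility — zero rotation at each built-in end:
  1.467 M_D + 0.7333 M_E = 143.1
  0.7333 M_D + 1.467 M_E = 158
Solving the pair gives M_D = 58.22 kN·m and M_E = 78.65 kN·m (hogging).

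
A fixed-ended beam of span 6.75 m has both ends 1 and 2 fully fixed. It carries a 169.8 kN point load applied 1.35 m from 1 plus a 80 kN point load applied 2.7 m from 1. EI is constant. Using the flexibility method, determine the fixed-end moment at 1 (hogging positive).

M_1 = 224.5 kN·m

Release both end moments; the primary structure is a simply-supported span 12 with redundants M_1 and M_2.
End rotations of the released simple span under the applied load (×1/EI):
  at 1: point load 169.8 at a = 1.35: Pab(L + b)/(6LEI) = 371.4/EI
  at 2: point load 169.8 at a = 1.35: Pab(L + a)/(6LEI) = 247.6/EI
  at 1: point load 80 at a = 2.7: Pab(L + b)/(6LEI) = 233.3/EI
  at 2: point load 80 at a = 2.7: Pab(L + a)/(6LEI) = 204.1/EI
  θ_10 = 604.6/EI,  θ_20 = 451.7/EI
Flexibility coefficients: a unit moment at one end gives L/(3EI) there and L/(6EI) at the far end, so f₁₁ = f₂₂ = 2.25/EI and f₁₂ = f₂₁ = 1.125/EI.
Compatibility — zero rotation at each built-in end:
  2.25 M_1 + 1.125 M_2 = 604.6
  1.125 M_1 + 2.25 M_2 = 451.7
Solving the pair gives M_1 = 224.5 kN·m and M_2 = 88.52 kN·m (hogging).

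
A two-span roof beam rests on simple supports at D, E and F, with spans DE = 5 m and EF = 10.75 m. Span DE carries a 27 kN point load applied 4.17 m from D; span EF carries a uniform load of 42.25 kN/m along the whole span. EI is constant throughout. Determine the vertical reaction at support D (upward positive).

R_D = -79.92 kN

Release continuity at E by inserting a hinge; the redundant is the internal moment M_E. The primary structure is two simply-supported spans DE and EF.
Discontinuity in slope at E on the released structure — sum the simple-span end rotations:
  span DE: point load 27 at a = 4.17: Pab(L + a)/(6LEI) = 28.56/EI
  span EF: UDL 42.25: wL³/(24EI) = 2187/EI
  relative rotation θ_0 = (28.56 + 2187)/EI = 2216/EI
A unit hogging moment at E produces rotation L₁/(3EI) + L₂/(3EI) = 5.25/EI.
Compatibility: M_E·(L₁+L₂)/(3EI) = θ_0, giving M_E = 422 kN·m (hogging).
Span DE, ΣM about D with M_E applied at E: R_E^{DE}·5 = 112.6 + 422, so R_E^{DE} = 106.9 kN and R_D = 27 − 106.9 = -79.92 kN.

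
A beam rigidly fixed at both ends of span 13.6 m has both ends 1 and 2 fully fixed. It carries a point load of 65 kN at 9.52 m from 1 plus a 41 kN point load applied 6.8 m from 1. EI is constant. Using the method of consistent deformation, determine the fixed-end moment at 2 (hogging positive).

M_2 = 199.6 kN·m

Release both end moments; the primary structure is a simply-supported span 12 with redundants M_1 and M_2.
End rotations of the released simple span under the applied load (×1/EI):
  at 1: point load 65 at a = 9.52: Pab(L + b)/(6LEI) = 547/EI
  at 2: point load 65 at a = 9.52: Pab(L + a)/(6LEI) = 715.3/EI
  at 1: point load 41 at a = 6.8: Pab(L + b)/(6LEI) = 474/EI
  at 2: point load 41 at a = 6.8: Pab(L + a)/(6LEI) = 474/EI
  θ_10 = 1021/EI,  θ_20 = 1189/EI
Flexibility coefficients: a unit moment at one end gives L/(3EI) there and L/(6EI) at the far end, so f₁₁ = f₂₂ = 4.533/EI and f₁₂ = f₂₁ = 2.267/EI.
Compatibility — zero rotation at each built-in end:
  4.533 M_1 + 2.267 M_2 = 1021
  2.267 M_1 + 4.533 M_2 = 1189
Solving the pair gives M_1 = 125.4 kN·m and M_2 = 199.6 kN·m (hogging).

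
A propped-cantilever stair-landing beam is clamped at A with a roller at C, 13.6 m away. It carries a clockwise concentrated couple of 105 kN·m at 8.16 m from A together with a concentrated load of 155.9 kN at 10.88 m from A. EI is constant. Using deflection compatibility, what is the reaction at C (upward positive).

R_C = 119.5 kN

Release the roller at C. Primary structure: cantilever fixed at A.
Free-end deflection of the primary structure under the applied loading (downward +):
  clockwise couple 105 at a = 8.16: M₀a(2L − a)/(2EI) = 8157/EI
  point load 155.9 at a = 10.88: Pa²(3L − a)/(6EI) = 92027/EI
  δ_0 = 100184/EI
Flexibility coefficient — unit upward force at C: δ_{CC} = L³/(3EI) = 838.5/EI.
Compatibility at C: δ_0 − R_C·δ_{CC} = 0, so R_C = 100184/838.5 = 119.5 kN.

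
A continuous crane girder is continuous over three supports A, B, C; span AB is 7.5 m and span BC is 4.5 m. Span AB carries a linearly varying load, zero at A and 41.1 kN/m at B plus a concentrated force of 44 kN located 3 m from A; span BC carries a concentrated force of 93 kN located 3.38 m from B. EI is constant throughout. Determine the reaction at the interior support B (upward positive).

Insert a hinge at B; M_B is the redundant, and each span becomes simply supported.
Discontinuity in slope at B on the released structure — sum the simple-span end rotations:
  span AB: triangular load, peak 41.1: w₀L³/(45EI) = 385.3/EI
  span AB: point load 44 at a = 3: Pab(L + a)/(6LEI) = 138.6/EI
  span BC: point load 93 at a = 3.38: Pab(L + b)/(6LEI) = 73.28/EI
  relative rotation θ_0 = (523.9 + 73.28)/EI = 597.2/EI
A unit hogging moment at B produces rotation L₁/(3EI) + L₂/(3EI) = 4/EI.
Compatibility: M_B·(L₁+L₂)/(3EI) = θ_0, giving M_B = 149.3 kN·m (hogging).
Span AB, ΣM about A with M_B applied at B: R_B^{AB}·7.5 = 902.6 + 149.3, so R_B^{AB} = 140.3 kN and R_A = 198.1 − 140.3 = 57.87 kN.
Span BC, ΣM about C: R_B^{BC}·4.5 = 104.2 + 149.3, so R_B^{BC} = 56.32 kN and R_C = 93 − 56.32 = 36.68 kN.
R_B = 140.3 + 56.32 = 196.6 kN.

R_B = 196.6 kN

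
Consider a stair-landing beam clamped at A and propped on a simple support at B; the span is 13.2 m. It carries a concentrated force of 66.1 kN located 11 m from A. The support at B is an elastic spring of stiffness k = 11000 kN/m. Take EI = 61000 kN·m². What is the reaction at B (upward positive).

Remove the prop at B; the released (primary) structure is a cantilever built in at A.
Free-end deflection of the primary structure under the applied loading (downward +):
  point load 66.1 at a = 11: Pa²(3L − a)/(6EI) = 38124/EI
Flexibility coefficient — unit upward force at B: δ_{BB} = L³/(3EI) = 766.7/EI.
With EI = 61000 kN·m²: δ_0 = 0.62499 m and δ_{BB} = 0.012568 m/kN.
Compatibility — the spring shortens by R_B/k under the reaction it provides: δ_0 − R_B·δ_{BB} = R_B/k. With 1/k = 0.000091 m/kN, R_B = δ_0 / (δ_{BB} + 1/k) = 0.62499 / (0.012568 + 0.000091) = 49.37 kN.

R_B = 49.37 kN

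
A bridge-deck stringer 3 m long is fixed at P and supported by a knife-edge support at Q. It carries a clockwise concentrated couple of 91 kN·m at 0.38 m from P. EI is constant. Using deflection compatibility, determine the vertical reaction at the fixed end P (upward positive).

R_P = -10.8 kN

Take the reaction at Q as the redundant and release it; the primary structure is a cantilever fixed at P.
Downward deflection at the released point Q due to the loads:
  clockwise couple 91 at a = 0.38: M₀a(2L − a)/(2EI) = 97.17/EI
Flexibility coefficient — unit upward force at Q: δ_{QQ} = L³/(3EI) = 9/EI.
The prop prevents deflection at Q: R_Q = δ_0/δ_{QQ} = 97.17/9 = 10.8 kN.
Vertical equilibrium: R_P = ΣP − R_Q = 0 − 10.8 = -10.8 kN.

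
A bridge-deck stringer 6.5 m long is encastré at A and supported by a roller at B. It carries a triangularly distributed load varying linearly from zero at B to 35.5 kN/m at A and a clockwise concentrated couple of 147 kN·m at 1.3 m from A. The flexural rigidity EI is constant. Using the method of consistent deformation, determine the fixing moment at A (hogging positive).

Remove the prop at B; the released (primary) structure is a cantilever built in at A.
Free-end deflection of the primary structure under the applied loading (downward +):
  triangular load, peak 35.5 at the fixed end: w₀L⁴/(30EI) = 2112/EI
  clockwise couple 147 at a = 1.3: M₀a(2L − a)/(2EI) = 1118/EI
  δ_0 = 3230/EI
Tip deflection under a unit load at B: L³/(3EI) = 91.54/EI.
The prop prevents deflection at B: R_B = δ_0/δ_{BB} = 3230/91.54 = 35.29 kN.
Moment equilibrium about A: M_A = Σ(load moments about A) − R_B·L = 397 − 35.29×6.5 = 167.6 kN·m.

M_A = 167.6 kN·m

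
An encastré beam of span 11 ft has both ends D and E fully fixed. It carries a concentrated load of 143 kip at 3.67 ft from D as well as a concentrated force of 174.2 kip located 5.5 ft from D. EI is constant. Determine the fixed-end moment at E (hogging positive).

M_E = 356.2 kip·ft

Take the two fixed-end moments M_D, M_E as redundants; the released structure is the simple span DE.
Simple-span end rotations at D and E under the given loads:
  at D: point load 143 at a = 3.67: Pab(L + b)/(6LEI) = 1068/EI
  at E: point load 143 at a = 3.67: Pab(L + a)/(6LEI) = 855.1/EI
  at D: point load 174.2 at a = 5.5: Pab(L + b)/(6LEI) = 1317/EI
  at E: point load 174.2 at a = 5.5: Pab(L + a)/(6LEI) = 1317/EI
  θ_D0 = 2386/EI,  θ_E0 = 2172/EI
Flexibility coefficients: a unit moment at one end gives L/(3EI) there and L/(6EI) at the far end, so f₁₁ = f₂₂ = 3.667/EI and f₁₂ = f₂₁ = 1.833/EI.
Compatibility — zero rotation at each built-in end:
  3.667 M_D + 1.833 M_E = 2386
  1.833 M_D + 3.667 M_E = 2172
Solving the pair gives M_D = 472.6 kip·ft and M_E = 356.2 kip·ft (hogging).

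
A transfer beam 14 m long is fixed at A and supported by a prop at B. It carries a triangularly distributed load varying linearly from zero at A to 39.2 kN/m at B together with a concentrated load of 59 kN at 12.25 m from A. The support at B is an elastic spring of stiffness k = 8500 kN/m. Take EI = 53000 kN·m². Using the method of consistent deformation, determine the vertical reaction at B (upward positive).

Choose R_B as the redundant. The primary structure is the cantilever fixed at A.
Free-end deflection of the primary structure under the applied loading (downward +):
  triangular load, peak 39.2 at the free end: 11w₀L⁴/(120EI) = 138041/EI
  point load 59 at a = 12.25: Pa²(3L − a)/(6EI) = 43900/EI
  δ_0 = 181941/EI
Tip deflection under a unit load at B: L³/(3EI) = 914.7/EI.
With EI = 53000 kN·m²: δ_0 = 3.4328 m and δ_{BB} = 0.017258 m/kN.
Compatibility — the spring shortens by R_B/k under the reaction it provides: δ_0 − R_B·δ_{BB} = R_B/k. With 1/k = 0.000118 m/kN, R_B = δ_0 / (δ_{BB} + 1/k) = 3.4328 / (0.017258 + 0.000118) = 197.6 kN.

R_B = 197.6 kN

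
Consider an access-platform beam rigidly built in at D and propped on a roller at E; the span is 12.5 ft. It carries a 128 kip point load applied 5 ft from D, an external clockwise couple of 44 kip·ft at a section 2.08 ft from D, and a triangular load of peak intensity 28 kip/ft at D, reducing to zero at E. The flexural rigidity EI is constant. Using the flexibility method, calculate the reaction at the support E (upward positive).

Release the roller at E. Primary structure: cantilever fixed at D.
Downward deflection at the released point E due to the loads:
  point load 128 at a = 5: Pa²(3L − a)/(6EI) = 17333/EI
  clockwise couple 44 at a = 2.08: M₀a(2L − a)/(2EI) = 1049/EI
  triangular load, peak 28 at the fixed end: w₀L⁴/(30EI) = 22786/EI
  δ_0 = 41169/EI
Flexibility coefficient — unit upward force at E: δ_{EE} = L³/(3EI) = 651/EI.
The prop prevents deflection at E: R_E = δ_0/δ_{EE} = 41169/651 = 63.23 kip.

R_E = 63.23 kip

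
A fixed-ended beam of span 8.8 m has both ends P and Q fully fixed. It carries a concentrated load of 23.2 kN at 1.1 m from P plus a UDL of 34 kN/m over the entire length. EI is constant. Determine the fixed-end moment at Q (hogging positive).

M_Q = 222.2 kN·m

Release both end moments; the primary structure is a simply-supported span PQ with redundants M_P and M_Q.
On the primary (simply-supported) span, the end slopes from the loading are:
  at P: point load 23.2 at a = 1.1: Pab(L + b)/(6LEI) = 61.41/EI
  at Q: point load 23.2 at a = 1.1: Pab(L + a)/(6LEI) = 36.84/EI
  at P: UDL 34: wL³/(24EI) = 965.4/EI
  at Q: UDL 34: wL³/(24EI) = 965.4/EI
  θ_P0 = 1027/EI,  θ_Q0 = 1002/EI
Flexibility coefficients: a unit moment at one end gives L/(3EI) there and L/(6EI) at the far end, so f₁₁ = f₂₂ = 2.933/EI and f₁₂ = f₂₁ = 1.467/EI.
Compatibility — zero rotation at each built-in end:
  2.933 M_P + 1.467 M_Q = 1027
  1.467 M_P + 2.933 M_Q = 1002
Solving the pair gives M_P = 239 kN·m and M_Q = 222.2 kN·m (hogging).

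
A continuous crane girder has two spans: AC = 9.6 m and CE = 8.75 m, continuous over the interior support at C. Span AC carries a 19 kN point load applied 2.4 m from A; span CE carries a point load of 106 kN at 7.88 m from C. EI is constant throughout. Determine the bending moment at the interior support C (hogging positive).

M_C = 32.95 kN·m

Take M_C as the redundant. Released structure: two simple spans AC and CE with a hinge at C.
Rotations at C on the released spans (each span's end-slope, ×1/EI):
  span AC: point load 19 at a = 2.4: Pab(L + a)/(6LEI) = 68.4/EI
  span CE: point load 106 at a = 7.88: Pab(L + b)/(6LEI) = 133.2/EI
  relative rotation θ_0 = (68.4 + 133.2)/EI = 201.6/EI
A unit hogging moment at C produces rotation L₁/(3EI) + L₂/(3EI) = 6.117/EI.
Slope continuity at C: θ_0 = M_C·6.117/EI, so M_C = 201.6/6.117 = 32.95 kN·m (hogging).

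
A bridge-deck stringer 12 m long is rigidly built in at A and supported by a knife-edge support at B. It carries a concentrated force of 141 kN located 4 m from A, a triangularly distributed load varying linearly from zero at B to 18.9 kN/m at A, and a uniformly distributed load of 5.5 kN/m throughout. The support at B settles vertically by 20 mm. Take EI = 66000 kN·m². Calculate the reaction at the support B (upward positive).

R_B = 66.03 kN

Release the roller at B. Primary structure: cantilever fixed at A.
Deflection at B on the released cantilever, summing each load's contribution:
  point load 141 at a = 4: Pa²(3L − a)/(6EI) = 12032/EI
  triangular load, peak 18.9 at the fixed end: w₀L⁴/(30EI) = 13064/EI
  UDL 5.5: wL⁴/(8EI) = 14256/EI
  δ_0 = 39352/EI
Tip deflection under a unit load at B: L³/(3EI) = 576/EI.
With EI = 66000 kN·m²: δ_0 = 0.59624 m and δ_{BB} = 0.008727 m/kN.
Compatibility — the beam at B must follow the support down by 0.02 m: δ_0 − R_B·δ_{BB} = 0.02, so R_B = (0.59624 − 0.02)/0.008727 = 66.03 kN.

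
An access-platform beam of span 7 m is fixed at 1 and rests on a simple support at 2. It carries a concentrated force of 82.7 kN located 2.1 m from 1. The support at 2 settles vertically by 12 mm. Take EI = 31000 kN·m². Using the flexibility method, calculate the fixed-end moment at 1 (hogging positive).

M_1 = 126.1 kN·m

Remove the prop at 2; the released (primary) structure is a cantilever built in at 1.
Deflection at 2 on the released cantilever, summing each load's contribution:
  point load 82.7 at a = 2.1: Pa²(3L − a)/(6EI) = 1149/EI
Flexibility coefficient — unit upward force at 2: δ_{22} = L³/(3EI) = 114.3/EI.
With EI = 31000 kN·m²: δ_0 = 0.037059 m and δ_{22} = 0.003688 m/kN.
Compatibility — the beam at 2 must follow the support down by 0.012 m: δ_0 − R_2·δ_{22} = 0.012, so R_2 = (0.037059 − 0.012)/0.003688 = 6.794 kN.
Moment equilibrium about 1: M_1 = Σ(load moments about 1) − R_2·L = 173.7 − 6.794×7 = 126.1 kN·m.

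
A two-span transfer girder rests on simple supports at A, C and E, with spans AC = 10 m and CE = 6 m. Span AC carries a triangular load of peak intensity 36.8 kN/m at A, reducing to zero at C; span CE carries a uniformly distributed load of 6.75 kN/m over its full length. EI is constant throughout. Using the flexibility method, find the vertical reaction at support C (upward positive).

Insert a hinge at C; M_C is the redundant, and each span becomes simply supported.
Rotations at C on the released spans (each span's end-slope, ×1/EI):
  span AC: triangular load, peak 36.8: 7w₀L³/(360EI) = 715.6/EI
  span CE: UDL 6.75: wL³/(24EI) = 60.75/EI
  relative rotation θ_0 = (715.6 + 60.75)/EI = 776.3/EI
A unit hogging moment at C produces rotation L₁/(3EI) + L₂/(3EI) = 5.333/EI.
Slope continuity at C: θ_0 = M_C·5.333/EI, so M_C = 776.3/5.333 = 145.6 kN·m (hogging).
Span AC, ΣM about A with M_C applied at C: R_C^{AC}·10 = 613.3 + 145.6, so R_C^{AC} = 75.89 kN and R_A = 184 − 75.89 = 108.1 kN.
Span CE, ΣM about E: R_C^{CE}·6 = 121.5 + 145.6, so R_C^{CE} = 44.51 kN and R_E = 40.5 − 44.51 = -4.01 kN.
R_C = 75.89 + 44.51 = 120.4 kN.

R_C = 120.4 kN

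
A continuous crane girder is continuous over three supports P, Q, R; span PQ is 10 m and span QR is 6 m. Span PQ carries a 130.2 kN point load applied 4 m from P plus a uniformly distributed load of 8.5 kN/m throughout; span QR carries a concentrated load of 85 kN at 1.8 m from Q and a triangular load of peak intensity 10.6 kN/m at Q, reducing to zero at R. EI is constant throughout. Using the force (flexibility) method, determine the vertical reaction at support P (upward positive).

Take M_Q as the redundant. Released structure: two simple spans PQ and QR with a hinge at Q.
End slopes at the hinge Q, treating each span as simply supported:
  span PQ: point load 130.2 at a = 4: Pab(L + a)/(6LEI) = 729.1/EI
  span PQ: UDL 8.5: wL³/(24EI) = 354.2/EI
  span QR: point load 85 at a = 1.8: Pab(L + b)/(6LEI) = 182.1/EI
  span QR: triangular load, peak 10.6: w₀L³/(45EI) = 50.88/EI
  relative rotation θ_0 = (1083 + 232.9)/EI = 1316/EI
A unit hogging moment at Q produces rotation L₁/(3EI) + L₂/(3EI) = 5.333/EI.
Compatibility: M_Q·(L₁+L₂)/(3EI) = θ_0, giving M_Q = 246.8 kN·m (hogging).
Span PQ, ΣM about P with M_Q applied at Q: R_Q^{PQ}·10 = 945.8 + 246.8, so R_Q^{PQ} = 119.3 kN and R_P = 215.2 − 119.3 = 95.94 kN.

R_P = 95.94 kN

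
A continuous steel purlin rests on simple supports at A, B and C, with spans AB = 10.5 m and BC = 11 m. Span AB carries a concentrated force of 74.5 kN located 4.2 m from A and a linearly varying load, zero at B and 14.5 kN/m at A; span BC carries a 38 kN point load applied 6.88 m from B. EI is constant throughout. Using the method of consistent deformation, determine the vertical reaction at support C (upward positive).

Take M_B as the redundant. Released structure: two simple spans AB and BC with a hinge at B.
Rotations at B on the released spans (each span's end-slope, ×1/EI):
  span AB: point load 74.5 at a = 4.2: Pab(L + a)/(6LEI) = 460/EI
  span AB: triangular load, peak 14.5: 7w₀L³/(360EI) = 326.4/EI
  span BC: point load 38 at a = 6.88: Pab(L + b)/(6LEI) = 246.8/EI
  relative rotation θ_0 = (786.3 + 246.8)/EI = 1033/EI
A unit hogging moment at B produces rotation L₁/(3EI) + L₂/(3EI) = 7.167/EI.
Compatibility: M_B·(L₁+L₂)/(3EI) = θ_0, giving M_B = 144.2 kN·m (hogging).
Span BC, ΣM about C: R_B^{BC}·11 = 156.6 + 144.2, so R_B^{BC} = 27.34 kN and R_C = 38 − 27.34 = 10.66 kN.

R_C = 10.66 kN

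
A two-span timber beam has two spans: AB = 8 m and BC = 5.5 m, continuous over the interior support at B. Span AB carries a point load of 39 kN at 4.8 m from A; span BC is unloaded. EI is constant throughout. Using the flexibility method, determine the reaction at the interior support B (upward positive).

R_B = 34.29 kN

Insert a hinge at B; M_B is the redundant, and each span becomes simply supported.
End slopes at the hinge B, treating each span as simply supported:
  span AB: point load 39 at a = 4.8: Pab(L + a)/(6LEI) = 159.7/EI
  relative rotation θ_0 = (159.7 + 0)/EI = 159.7/EI
A unit hogging moment at B produces rotation L₁/(3EI) + L₂/(3EI) = 4.5/EI.
Slope continuity at B: θ_0 = M_B·4.5/EI, so M_B = 159.7/4.5 = 35.5 kN·m (hogging).
Span AB, ΣM about A with M_B applied at B: R_B^{AB}·8 = 187.2 + 35.5, so R_B^{AB} = 27.84 kN and R_A = 39 − 27.84 = 11.16 kN.
Span BC, ΣM about C: R_B^{BC}·5.5 = 0 + 35.5, so R_B^{BC} = 6.454 kN and R_C = 0 − 6.454 = -6.454 kN.
R_B = 27.84 + 6.454 = 34.29 kN.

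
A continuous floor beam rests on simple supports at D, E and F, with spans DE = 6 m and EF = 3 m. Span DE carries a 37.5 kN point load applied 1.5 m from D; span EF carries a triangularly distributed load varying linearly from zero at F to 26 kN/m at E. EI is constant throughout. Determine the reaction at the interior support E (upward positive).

R_E = 46.76 kN

Insert a hinge at E; M_E is the redundant, and each span becomes simply supported.
End slopes at the hinge E, treating each span as simply supported:
  span DE: point load 37.5 at a = 1.5: Pab(L + a)/(6LEI) = 52.73/EI
  span EF: triangular load, peak 26: w₀L³/(45EI) = 15.6/EI
  relative rotation θ_0 = (52.73 + 15.6)/EI = 68.33/EI
A unit hogging moment at E produces rotation L₁/(3EI) + L₂/(3EI) = 3/EI.
Compatibility: M_E·(L₁+L₂)/(3EI) = θ_0, giving M_E = 22.78 kN·m (hogging).
Span DE, ΣM about D with M_E applied at E: R_E^{DE}·6 = 56.25 + 22.78, so R_E^{DE} = 13.17 kN and R_D = 37.5 − 13.17 = 24.33 kN.
Span EF, ΣM about F: R_E^{EF}·3 = 78 + 22.78, so R_E^{EF} = 33.59 kN and R_F = 39 − 33.59 = 5.407 kN.
R_E = 13.17 + 33.59 = 46.76 kN.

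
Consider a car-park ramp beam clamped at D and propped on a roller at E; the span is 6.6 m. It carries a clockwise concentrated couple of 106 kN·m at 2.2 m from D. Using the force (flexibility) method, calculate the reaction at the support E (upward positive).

Remove the prop at E; the released (primary) structure is a cantilever built in at D.
Deflection at E on the released cantilever, summing each load's contribution:
  clockwise couple 106 at a = 2.2: M₀a(2L − a)/(2EI) = 1283/EI
Flexibility coefficient — unit upward force at E: δ_{EE} = L³/(3EI) = 95.83/EI.
Compatibility at E: δ_0 − R_E·δ_{EE} = 0, so R_E = 1283/95.83 = 13.38 kN.

R_E = 13.38 kN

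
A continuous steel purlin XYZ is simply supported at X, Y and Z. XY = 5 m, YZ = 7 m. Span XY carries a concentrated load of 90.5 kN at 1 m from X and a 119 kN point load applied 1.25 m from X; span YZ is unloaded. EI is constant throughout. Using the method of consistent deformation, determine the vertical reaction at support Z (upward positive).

R_Z = -6.736 kN

Take M_Y as the redundant. Released structure: two simple spans XY and YZ with a hinge at Y.
Rotations at Y on the released spans (each span's end-slope, ×1/EI):
  span XY: point load 90.5 at a = 1: Pab(L + a)/(6LEI) = 72.4/EI
  span XY: point load 119 at a = 1.25: Pab(L + a)/(6LEI) = 116.2/EI
  relative rotation θ_0 = (188.6 + 0)/EI = 188.6/EI
A unit hogging moment at Y produces rotation L₁/(3EI) + L₂/(3EI) = 4/EI.
Slope continuity at Y: θ_0 = M_Y·4/EI, so M_Y = 188.6/4 = 47.15 kN·m (hogging).
Span YZ, ΣM about Z: R_Y^{YZ}·7 = 0 + 47.15, so R_Y^{YZ} = 6.736 kN and R_Z = 0 − 6.736 = -6.736 kN.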